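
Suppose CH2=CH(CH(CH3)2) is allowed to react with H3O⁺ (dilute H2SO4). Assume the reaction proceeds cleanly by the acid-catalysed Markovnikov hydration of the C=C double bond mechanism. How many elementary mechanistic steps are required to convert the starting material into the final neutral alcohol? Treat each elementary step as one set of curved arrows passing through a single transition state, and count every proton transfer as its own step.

Step 1: Electrophilic addition begins with the π(C=C) electrons forming a bond to the proton of H3O⁺. Following Markovnikov's rule, the resulting cation is secondary. H2O is released.
Step 2: A hydride (H with its bonding pair) migrates from the adjacent isopropyl carbon to the cationic centre — a 1,2-hydride shift — upgrading the secondary cation to a tertiary one.
Step 3: A lone pair on the oxygen of H2O attacks the carbocation, forming a C–O bond and an oxonium ion (a protonated alcohol).
Step 4: Proton transfer from the O–H of the oxonium ion to H2O completes the catalytic cycle and yields the alcohol.
Total: 4 elementary steps.

4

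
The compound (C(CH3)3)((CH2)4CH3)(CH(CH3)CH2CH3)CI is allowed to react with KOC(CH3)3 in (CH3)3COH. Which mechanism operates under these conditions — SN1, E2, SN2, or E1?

E2

Conditions: a strong/bulky base with a tertiary substrate bearing a β-hydrogen.
These conditions are the textbook signature of the E2 pathway.
A strong (often hindered) base removes a β-H in concert with loss of the leaving group — bimolecular elimination.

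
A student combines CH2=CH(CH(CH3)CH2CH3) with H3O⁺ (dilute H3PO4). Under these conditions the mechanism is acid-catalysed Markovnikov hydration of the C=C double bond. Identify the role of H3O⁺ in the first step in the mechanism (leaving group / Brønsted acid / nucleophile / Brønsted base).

Step 1: The π electrons of the C=C bond attack a proton of H3O⁺; Markovnikov addition places the new C–H on the less-substituted alkene carbon, so the positive charge ends up on the more-substituted carbon — a secondary carbocation. H2O is released.
H3O⁺ in the first step donates a proton in a proton-transfer step — a Brønsted acid.

Brønsted acid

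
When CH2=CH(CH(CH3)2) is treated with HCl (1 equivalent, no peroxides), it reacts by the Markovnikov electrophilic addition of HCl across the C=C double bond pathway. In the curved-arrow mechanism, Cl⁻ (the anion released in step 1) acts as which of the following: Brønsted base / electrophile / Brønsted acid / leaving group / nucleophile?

nucleophile

Step 3: Cl⁻ captures the cation: a lone pair on Cl⁻ fills the empty p orbital, producing the alkyl halide product.
Cl⁻ (the anion released in step 1) donates an electron pair to form a new σ-bond to carbon — it is the nucleophile.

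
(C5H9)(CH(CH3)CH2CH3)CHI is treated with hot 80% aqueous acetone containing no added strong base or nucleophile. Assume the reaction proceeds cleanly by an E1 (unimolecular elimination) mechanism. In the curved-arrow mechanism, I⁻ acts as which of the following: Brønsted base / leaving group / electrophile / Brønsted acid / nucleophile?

Step 1: Rate-determining heterolysis of the C–I bond gives I⁻ and a secondary carbocation.
I⁻ departs with both electrons of the breaking σ-bond — that is the definition of a leaving group.

leaving group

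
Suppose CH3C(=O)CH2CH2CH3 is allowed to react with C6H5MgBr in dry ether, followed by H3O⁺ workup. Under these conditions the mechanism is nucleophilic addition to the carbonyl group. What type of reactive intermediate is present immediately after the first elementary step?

tetrahedral alkoxide intermediate

Step 1: the carbanion-like carbon of C6H5MgBr attacks the sp² carbonyl carbon; the C=O π bond breaks and the electrons end up as a lone pair on the alkoxide oxygen of the tetrahedral intermediate.
After step 1 the species present is a tetrahedral alkoxide intermediate.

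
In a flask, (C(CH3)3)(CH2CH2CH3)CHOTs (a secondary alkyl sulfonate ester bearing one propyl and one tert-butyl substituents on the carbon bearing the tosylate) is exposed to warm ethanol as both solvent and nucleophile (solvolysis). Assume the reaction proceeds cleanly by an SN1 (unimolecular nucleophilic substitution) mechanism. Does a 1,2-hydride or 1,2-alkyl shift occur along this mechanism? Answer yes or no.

yes

The first-formed carbocation is secondary.
The adjacent tert-butyl carbon has no hydrogen but bears methyl groups; migration of one methyl with its bonding pair (a 1,2-methyl shift) places the charge on a tertiary centre.
Tertiary is more stable than secondary, so the shift occurs.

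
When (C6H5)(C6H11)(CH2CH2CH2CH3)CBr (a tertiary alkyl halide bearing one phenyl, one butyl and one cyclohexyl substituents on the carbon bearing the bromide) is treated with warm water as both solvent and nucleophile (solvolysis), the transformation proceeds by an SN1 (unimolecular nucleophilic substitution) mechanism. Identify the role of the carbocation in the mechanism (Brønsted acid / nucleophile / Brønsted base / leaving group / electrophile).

Step 2: Nucleophilic capture: the oxygen of H2O bonds to the cationic carbon, producing an oxonium-ion intermediate.
The carbocation accepts an electron pair into an empty or π* orbital — it is the electrophile.

electrophile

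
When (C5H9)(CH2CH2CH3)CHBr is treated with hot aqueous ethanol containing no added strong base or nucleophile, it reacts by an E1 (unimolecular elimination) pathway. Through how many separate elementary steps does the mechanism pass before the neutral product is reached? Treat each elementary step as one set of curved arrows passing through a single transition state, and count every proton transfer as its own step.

Step 1: Rate-determining heterolysis of the C–Br bond gives Br⁻ and a secondary carbocation.
Step 2: A hydride (H with its bonding pair) migrates from the adjacent cyclopentyl carbon to the cationic centre — a 1,2-hydride shift — upgrading the secondary cation to a tertiary one.
Step 3: A weak base (a water (or ethanol) molecule from the solvent) removes a proton from a carbon adjacent to the cationic centre; the electrons of that C–H bond become the new π(C=C) bond, giving the alkene.
Total: 3 elementary steps.

3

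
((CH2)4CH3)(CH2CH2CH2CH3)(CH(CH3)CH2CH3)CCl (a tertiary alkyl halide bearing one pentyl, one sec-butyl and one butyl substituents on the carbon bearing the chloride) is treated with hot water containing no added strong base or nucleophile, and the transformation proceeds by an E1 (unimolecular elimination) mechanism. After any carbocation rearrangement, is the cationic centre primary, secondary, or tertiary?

Step 1: Ionisation: the C–Cl σ-bond cleaves heterolytically; both bonding electrons depart with Cl⁻, leaving a tertiary carbocation at the α-carbon.
No single 1,2-shift to an adjacent carbon would give a more-substituted cation, so no rearrangement occurs.

tertiary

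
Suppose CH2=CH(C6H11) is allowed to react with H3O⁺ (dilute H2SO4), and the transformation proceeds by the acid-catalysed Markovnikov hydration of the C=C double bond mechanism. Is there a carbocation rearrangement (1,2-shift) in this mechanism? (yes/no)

The first-formed carbocation is secondary.
The adjacent cyclohexyl carbon already bears 2 other carbon substituents and has a hydrogen to migrate; after a 1,2-hydride shift from that carbon the positive charge sits on a tertiary centre.
Tertiary is more stable than secondary, so the shift occurs.

yes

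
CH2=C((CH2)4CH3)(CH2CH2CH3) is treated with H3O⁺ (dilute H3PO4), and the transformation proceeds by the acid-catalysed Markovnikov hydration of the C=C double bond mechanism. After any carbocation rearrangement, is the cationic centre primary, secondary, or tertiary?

tertiary

Step 1: The π electrons of the C=C bond attack a proton of H3O⁺; Markovnikov addition places the new C–H on the less-substituted alkene carbon, so the positive charge ends up on the more-substituted carbon — a tertiary carbocation. H2O is released.
No single 1,2-shift to an adjacent carbon would give a more-substituted cation, so no rearrangement occurs.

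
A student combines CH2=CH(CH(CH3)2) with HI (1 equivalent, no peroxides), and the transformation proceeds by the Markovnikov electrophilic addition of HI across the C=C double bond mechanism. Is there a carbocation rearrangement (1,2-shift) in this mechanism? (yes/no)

The first-formed carbocation is secondary.
The adjacent isopropyl carbon already bears 2 other carbon substituents and has a hydrogen to migrate; after a 1,2-hydride shift from that carbon the positive charge sits on a tertiary centre.
Tertiary is more stable than secondary, so the shift occurs.

yes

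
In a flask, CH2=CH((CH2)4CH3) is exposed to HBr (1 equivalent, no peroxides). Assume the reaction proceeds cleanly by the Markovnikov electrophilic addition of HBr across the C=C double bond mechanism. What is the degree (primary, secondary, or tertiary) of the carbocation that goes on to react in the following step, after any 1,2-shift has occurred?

secondary

Step 1: Electrophilic addition begins with the π(C=C) electrons forming a bond to the proton of HBr. Following Markovnikov's rule, the resulting cation is secondary. The H–Br bond breaks heterolytically, releasing Br⁻.
No single 1,2-shift to an adjacent carbon would give a more-substituted cation, so no rearrangement occurs.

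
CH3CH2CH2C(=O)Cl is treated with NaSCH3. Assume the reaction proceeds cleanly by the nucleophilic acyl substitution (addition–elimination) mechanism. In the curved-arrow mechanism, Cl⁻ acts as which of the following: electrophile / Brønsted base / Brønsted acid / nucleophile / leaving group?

leaving group

Step 2: An oxygen lone pair re-forms the C=O π bond as the C–Cl σ-bond breaks; Cl⁻ is expelled.
Cl⁻ departs with both electrons of the breaking σ-bond — that is the definition of a leaving group.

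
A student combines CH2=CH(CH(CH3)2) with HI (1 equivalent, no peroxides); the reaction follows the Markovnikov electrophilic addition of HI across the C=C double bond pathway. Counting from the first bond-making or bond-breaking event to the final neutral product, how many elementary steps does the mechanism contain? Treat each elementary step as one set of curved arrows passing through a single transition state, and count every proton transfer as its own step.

3

Step 1: Protonation of the alkene by HI: the π bond acts as the nucleophile and picks up H⁺, giving the more stable (Markovnikov) secondary carbocation. The H–I bond breaks heterolytically, releasing I⁻.
Step 2: A 1,2-hydride shift from the adjacent isopropyl carbon moves the positive charge from the secondary centre to an adjacent carbon, generating a more stable tertiary carbocation.
Step 3: I⁻ captures the cation: a lone pair on I⁻ fills the empty p orbital, producing the alkyl halide product.
Total: 3 elementary steps.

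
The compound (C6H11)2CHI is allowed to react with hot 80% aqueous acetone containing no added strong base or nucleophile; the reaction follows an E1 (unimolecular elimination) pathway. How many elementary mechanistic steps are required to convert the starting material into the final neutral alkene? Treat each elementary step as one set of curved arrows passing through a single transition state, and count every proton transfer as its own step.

3

Step 1: Ionisation: the C–I σ-bond cleaves heterolytically; both bonding electrons depart with I⁻, leaving a secondary carbocation at the α-carbon.
Step 2: A hydride (H with its bonding pair) migrates from the adjacent cyclohexyl carbon to the cationic centre — a 1,2-hydride shift — upgrading the secondary cation to a tertiary one.
Step 3: A water molecule (solvent) deprotonates a β-carbon; as the C–H bond breaks, those electrons form the new alkene π bond.
Total: 3 elementary steps.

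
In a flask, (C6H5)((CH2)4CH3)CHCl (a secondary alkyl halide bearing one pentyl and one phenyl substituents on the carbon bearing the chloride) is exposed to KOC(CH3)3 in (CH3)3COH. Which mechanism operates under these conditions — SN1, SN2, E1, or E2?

Conditions: a strong/bulky base with a secondary substrate bearing a β-hydrogen.
These conditions are the textbook signature of the E2 pathway.
A strong (often hindered) base removes a β-H in concert with loss of the leaving group — bimolecular elimination.

E2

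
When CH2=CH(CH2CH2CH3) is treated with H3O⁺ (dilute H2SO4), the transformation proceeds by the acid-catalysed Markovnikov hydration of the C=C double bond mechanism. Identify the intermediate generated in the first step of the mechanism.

secondary carbocation

Step 1: Electrophilic addition begins with the π(C=C) electrons forming a bond to the proton of H3O⁺. Following Markovnikov's rule, the resulting cation is secondary. H2O is released.
After step 1 the species present is a secondary carbocation.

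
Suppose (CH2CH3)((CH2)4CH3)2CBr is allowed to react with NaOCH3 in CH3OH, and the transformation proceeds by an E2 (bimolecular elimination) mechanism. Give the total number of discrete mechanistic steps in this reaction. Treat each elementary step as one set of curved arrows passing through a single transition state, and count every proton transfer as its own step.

Step 1: The strong base CH3O⁻ removes a β-hydrogen; in the same concerted event the electrons of the breaking C–H bond form the new π(C=C) bond and the C–Br σ-bond breaks, expelling Br⁻. Anti-periplanar geometry; one transition state.
Total: 1 elementary step.

1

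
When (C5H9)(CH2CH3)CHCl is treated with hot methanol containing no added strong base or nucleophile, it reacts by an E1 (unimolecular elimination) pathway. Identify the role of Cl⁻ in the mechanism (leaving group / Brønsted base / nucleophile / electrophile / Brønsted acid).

Step 1: Ionisation: the C–Cl σ-bond cleaves heterolytically; both bonding electrons depart with Cl⁻, leaving a secondary carbocation at the α-carbon.
Cl⁻ departs with both electrons of the breaking σ-bond — that is the definition of a leaving group.

leaving group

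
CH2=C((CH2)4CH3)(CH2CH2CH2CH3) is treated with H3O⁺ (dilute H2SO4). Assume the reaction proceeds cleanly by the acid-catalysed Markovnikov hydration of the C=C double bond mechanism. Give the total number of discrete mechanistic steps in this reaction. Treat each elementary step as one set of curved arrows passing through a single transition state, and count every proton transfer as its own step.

Step 1: Protonation of the alkene by H3O⁺: the π bond acts as the nucleophile and picks up H⁺, giving the more stable (Markovnikov) tertiary carbocation. H2O is released.
(No 1,2-shift: no single shift to an adjacent carbon would give a more stable cation.)
Step 2: Nucleophilic capture of the cation by H2O produces the protonated alcohol (an oxonium ion).
Step 3: Deprotonation of the oxonium ion by a water molecule delivers the neutral alcohol and regenerates the acid catalyst.
Total: 3 elementary steps.

3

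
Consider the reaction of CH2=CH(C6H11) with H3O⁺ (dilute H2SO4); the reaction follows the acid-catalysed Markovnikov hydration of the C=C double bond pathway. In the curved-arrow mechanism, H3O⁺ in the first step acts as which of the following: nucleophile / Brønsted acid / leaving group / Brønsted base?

Brønsted acid

Step 1: The π electrons of the C=C bond attack a proton of H3O⁺; Markovnikov addition places the new C–H on the less-substituted alkene carbon, so the positive charge ends up on the more-substituted carbon — a secondary carbocation. H2O is released.
H3O⁺ in the first step donates a proton in a proton-transfer step — a Brønsted acid.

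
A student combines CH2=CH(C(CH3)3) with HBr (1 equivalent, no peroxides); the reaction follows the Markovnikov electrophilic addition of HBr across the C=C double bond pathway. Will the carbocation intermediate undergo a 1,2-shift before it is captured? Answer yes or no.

The first-formed carbocation is secondary.
The adjacent tert-butyl carbon has no hydrogen but bears methyl groups; migration of one methyl with its bonding pair (a 1,2-methyl shift) places the charge on a tertiary centre.
Tertiary is more stable than secondary, so the shift occurs.

yes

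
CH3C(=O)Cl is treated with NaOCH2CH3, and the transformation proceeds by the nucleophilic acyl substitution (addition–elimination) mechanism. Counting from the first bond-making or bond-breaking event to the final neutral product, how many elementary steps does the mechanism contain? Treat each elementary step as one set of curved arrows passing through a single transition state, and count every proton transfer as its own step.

2

Step 1: A lone pair on the O of CH3CH2O⁻ attacks the electrophilic acyl carbon; the π(C=O) electrons move onto oxygen, giving a tetrahedral intermediate.
Step 2: An oxygen lone pair re-forms the C=O π bond as the C–Cl σ-bond breaks; Cl⁻ is expelled.
Total: 2 elementary steps.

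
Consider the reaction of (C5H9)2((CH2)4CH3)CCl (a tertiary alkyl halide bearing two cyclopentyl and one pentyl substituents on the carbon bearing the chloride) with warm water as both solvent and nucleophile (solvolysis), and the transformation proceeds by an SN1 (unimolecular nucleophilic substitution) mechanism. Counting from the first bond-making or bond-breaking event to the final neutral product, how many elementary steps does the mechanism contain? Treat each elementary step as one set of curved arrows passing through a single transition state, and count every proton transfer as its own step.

Step 1: Rate-determining heterolysis of the C–Cl bond gives Cl⁻ and a tertiary carbocation.
(No 1,2-shift: no single shift to an adjacent carbon would give a more stable cation.)
Step 2: Nucleophilic capture: the oxygen of H2O bonds to the cationic carbon, producing an oxonium-ion intermediate.
Step 3: Proton transfer from the O–H of the oxonium ion to a solvent molecule delivers the neutral alcohol.
Total: 3 elementary steps.

3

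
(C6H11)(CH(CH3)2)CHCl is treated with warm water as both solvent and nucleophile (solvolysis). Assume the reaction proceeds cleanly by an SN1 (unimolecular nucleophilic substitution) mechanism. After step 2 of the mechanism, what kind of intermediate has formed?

Step 1: Unassisted departure of Cl⁻ (taking the C–Cl bonding pair) generates a secondary carbocation.
Step 2: A hydride (H with its bonding pair) migrates from the adjacent cyclohexyl carbon to the cationic centre — a 1,2-hydride shift — upgrading the secondary cation to a tertiary one.
After step 2 the species present is a tertiary carbocation.

tertiary carbocation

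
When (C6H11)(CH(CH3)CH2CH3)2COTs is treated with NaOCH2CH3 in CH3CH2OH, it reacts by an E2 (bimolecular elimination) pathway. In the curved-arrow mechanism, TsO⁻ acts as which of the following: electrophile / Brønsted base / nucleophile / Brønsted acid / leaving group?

Step 1: Concerted anti-periplanar elimination: CH3CH2O⁻ abstracts a β-H while TsO⁻ leaves, and the C–H electrons become the new C=C π bond — all in a single transition state.
TsO⁻ departs with both electrons of the breaking σ-bond — that is the definition of a leaving group.

leaving group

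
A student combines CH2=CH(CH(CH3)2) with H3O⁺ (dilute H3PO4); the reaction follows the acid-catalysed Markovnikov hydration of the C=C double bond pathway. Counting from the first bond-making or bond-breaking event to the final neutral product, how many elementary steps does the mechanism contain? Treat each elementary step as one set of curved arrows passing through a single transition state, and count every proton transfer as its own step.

Step 1: Electrophilic addition begins with the π(C=C) electrons forming a bond to the proton of H3O⁺. Following Markovnikov's rule, the resulting cation is secondary. H2O is released.
Step 2: Carbocation rearrangement: a 1,2-hydride shift from the adjacent isopropyl carbon converts the initially-formed secondary cation into the more stable tertiary cation.
Step 3: Water acts as the nucleophile: an oxygen lone pair bonds to the cationic carbon, giving an oxonium-ion intermediate.
Step 4: H2O removes a proton from the oxonium oxygen, regenerating H3O⁺ and giving the neutral alcohol.
Total: 4 elementary steps.

4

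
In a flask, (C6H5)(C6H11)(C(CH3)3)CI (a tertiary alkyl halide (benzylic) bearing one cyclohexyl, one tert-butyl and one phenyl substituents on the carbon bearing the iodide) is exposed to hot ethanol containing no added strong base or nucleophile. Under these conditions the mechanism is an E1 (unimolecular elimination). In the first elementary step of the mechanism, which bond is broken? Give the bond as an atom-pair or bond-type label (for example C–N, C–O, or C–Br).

C–I

Step 1: Rate-determining heterolysis of the C–I bond gives I⁻ and a tertiary carbocation.
The bond broken in this step is the C–I bond.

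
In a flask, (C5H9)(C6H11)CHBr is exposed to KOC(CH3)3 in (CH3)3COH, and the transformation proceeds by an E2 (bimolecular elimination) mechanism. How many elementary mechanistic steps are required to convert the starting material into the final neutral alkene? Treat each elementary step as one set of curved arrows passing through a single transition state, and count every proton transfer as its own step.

Step 1: In one step, (CH3)3CO⁻ pulls off a β-proton, the C–Br bond cleaves, and a C=C double bond forms between the α- and β-carbons (E2, anti elimination).
Total: 1 elementary step.

1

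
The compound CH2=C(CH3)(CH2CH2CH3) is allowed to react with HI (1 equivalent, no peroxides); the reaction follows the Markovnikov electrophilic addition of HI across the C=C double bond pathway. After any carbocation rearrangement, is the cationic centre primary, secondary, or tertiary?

Step 1: Electrophilic addition begins with the π(C=C) electrons forming a bond to the proton of HI. Following Markovnikov's rule, the resulting cation is tertiary. The H–I bond breaks heterolytically, releasing I⁻.
No single 1,2-shift to an adjacent carbon would give a more-substituted cation, so no rearrangement occurs.

tertiary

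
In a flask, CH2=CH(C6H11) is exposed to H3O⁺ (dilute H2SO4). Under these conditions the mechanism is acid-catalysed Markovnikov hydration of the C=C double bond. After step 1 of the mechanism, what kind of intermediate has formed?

Step 1: The π electrons of the C=C bond attack a proton of H3O⁺; Markovnikov addition places the new C–H on the less-substituted alkene carbon, so the positive charge ends up on the more-substituted carbon — a secondary carbocation. H2O is released.
After step 1 the species present is a secondary carbocation.

secondary carbocation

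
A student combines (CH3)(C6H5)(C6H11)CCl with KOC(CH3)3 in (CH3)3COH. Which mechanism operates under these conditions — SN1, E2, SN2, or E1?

E2

Conditions: a strong/bulky base with a tertiary substrate bearing a β-hydrogen.
These conditions are the textbook signature of the E2 pathway.
A strong (often hindered) base removes a β-H in concert with loss of the leaving group — bimolecular elimination.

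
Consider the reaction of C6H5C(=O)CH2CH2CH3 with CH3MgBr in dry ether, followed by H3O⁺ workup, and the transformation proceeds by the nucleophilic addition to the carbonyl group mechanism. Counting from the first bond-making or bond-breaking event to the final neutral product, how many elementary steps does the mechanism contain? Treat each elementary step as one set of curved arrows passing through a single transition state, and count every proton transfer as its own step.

Step 1: A lone pair / filled orbital on the carbanion-like carbon of CH3MgBr attacks the electrophilic carbonyl carbon; the π(C=O) electrons shift onto oxygen, producing a tetrahedral alkoxide intermediate.
Step 2: On H3O⁺ workup the alkoxide oxygen is protonated, giving an alcohol.
Total: 2 elementary steps.

2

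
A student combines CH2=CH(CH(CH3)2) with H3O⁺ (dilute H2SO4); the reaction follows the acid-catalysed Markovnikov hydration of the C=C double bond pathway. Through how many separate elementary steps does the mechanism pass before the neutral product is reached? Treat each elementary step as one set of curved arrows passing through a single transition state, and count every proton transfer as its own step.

4

Step 1: The π electrons of the C=C bond attack a proton of H3O⁺; Markovnikov addition places the new C–H on the less-substituted alkene carbon, so the positive charge ends up on the more-substituted carbon — a secondary carbocation. H2O is released.
Step 2: A 1,2-hydride shift from the adjacent isopropyl carbon moves the positive charge from the secondary centre to an adjacent carbon, generating a more stable tertiary carbocation.
Step 3: Water acts as the nucleophile: an oxygen lone pair bonds to the cationic carbon, giving an oxonium-ion intermediate.
Step 4: Proton transfer from the O–H of the oxonium ion to H2O completes the catalytic cycle and yields the alcohol.
Total: 4 elementary steps.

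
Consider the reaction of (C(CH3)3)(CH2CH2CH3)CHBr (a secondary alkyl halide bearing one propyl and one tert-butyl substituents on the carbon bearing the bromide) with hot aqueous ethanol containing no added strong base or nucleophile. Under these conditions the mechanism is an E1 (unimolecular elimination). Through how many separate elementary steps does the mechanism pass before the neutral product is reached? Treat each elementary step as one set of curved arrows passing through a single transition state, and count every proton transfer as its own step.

3

Step 1: Ionisation: the C–Br σ-bond cleaves heterolytically; both bonding electrons depart with Br⁻, leaving a secondary carbocation at the α-carbon.
Step 2: A 1,2-methyl shift from the adjacent tert-butyl carbon moves the positive charge from the secondary centre to an adjacent carbon, generating a more stable tertiary carbocation.
Step 3: A water (or ethanol) molecule (solvent) deprotonates a β-carbon; as the C–H bond breaks, those electrons form the new alkene π bond.
Total: 3 elementary steps.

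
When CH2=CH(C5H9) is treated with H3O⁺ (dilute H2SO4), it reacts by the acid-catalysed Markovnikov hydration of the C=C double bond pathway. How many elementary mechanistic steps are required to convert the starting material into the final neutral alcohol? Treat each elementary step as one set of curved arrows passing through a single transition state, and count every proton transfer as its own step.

4

Step 1: Protonation of the alkene by H3O⁺: the π bond acts as the nucleophile and picks up H⁺, giving the more stable (Markovnikov) secondary carbocation. H2O is released.
Step 2: A 1,2-hydride shift from the adjacent cyclopentyl carbon moves the positive charge from the secondary centre to an adjacent carbon, generating a more stable tertiary carbocation.
Step 3: Nucleophilic capture of the cation by H2O produces the protonated alcohol (an oxonium ion).
Step 4: Proton transfer from the O–H of the oxonium ion to H2O completes the catalytic cycle and yields the alcohol.
Total: 4 elementary steps.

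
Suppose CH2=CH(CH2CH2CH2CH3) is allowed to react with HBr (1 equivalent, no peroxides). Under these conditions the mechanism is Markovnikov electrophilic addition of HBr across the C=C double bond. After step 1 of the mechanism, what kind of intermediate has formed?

secondary carbocation

Step 1: Protonation of the alkene by HBr: the π bond acts as the nucleophile and picks up H⁺, giving the more stable (Markovnikov) secondary carbocation. The H–Br bond breaks heterolytically, releasing Br⁻.
After step 1 the species present is a secondary carbocation.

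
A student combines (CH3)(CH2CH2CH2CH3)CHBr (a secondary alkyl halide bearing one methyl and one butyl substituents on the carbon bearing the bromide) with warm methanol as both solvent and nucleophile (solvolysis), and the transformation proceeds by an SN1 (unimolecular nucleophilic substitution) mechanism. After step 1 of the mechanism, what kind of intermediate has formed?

Step 1: The C–Br bond breaks with both electrons going to the bromide; Br⁻ leaves and a secondary carbocation remains.
After step 1 the species present is a secondary carbocation.

secondary carbocation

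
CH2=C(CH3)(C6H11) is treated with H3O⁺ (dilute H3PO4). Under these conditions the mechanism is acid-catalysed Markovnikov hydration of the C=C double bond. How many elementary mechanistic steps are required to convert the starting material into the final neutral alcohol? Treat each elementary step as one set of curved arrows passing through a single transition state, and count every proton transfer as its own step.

Step 1: The π electrons of the C=C bond attack a proton of H3O⁺; Markovnikov addition places the new C–H on the less-substituted alkene carbon, so the positive charge ends up on the more-substituted carbon — a tertiary carbocation. H2O is released.
(No 1,2-shift: no single shift to an adjacent carbon would give a more stable cation.)
Step 2: Nucleophilic capture of the cation by H2O produces the protonated alcohol (an oxonium ion).
Step 3: Deprotonation of the oxonium ion by a water molecule delivers the neutral alcohol and regenerates the acid catalyst.
Total: 3 elementary steps.

3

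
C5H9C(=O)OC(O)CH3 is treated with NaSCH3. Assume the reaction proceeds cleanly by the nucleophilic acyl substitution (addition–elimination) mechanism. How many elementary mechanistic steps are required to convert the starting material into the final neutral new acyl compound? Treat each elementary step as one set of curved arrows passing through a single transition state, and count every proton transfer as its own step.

Step 1: Nucleophilic addition of CH3S⁻ to the acyl carbon breaks the π(C=O) bond and yields a tetrahedral, anionic intermediate.
Step 2: Collapse of the tetrahedral intermediate: the alkoxide oxygen pushes its lone pair back to re-form C=O while CH3CO2⁻ leaves.
Total: 2 elementary steps.

2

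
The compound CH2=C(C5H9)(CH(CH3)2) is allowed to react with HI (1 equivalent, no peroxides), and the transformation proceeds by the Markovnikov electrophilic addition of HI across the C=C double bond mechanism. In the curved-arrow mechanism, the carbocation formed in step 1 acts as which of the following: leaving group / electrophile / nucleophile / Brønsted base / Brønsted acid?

electrophile

Step 2: I⁻ captures the cation: a lone pair on I⁻ fills the empty p orbital, producing the alkyl halide product.
The carbocation formed in step 1 accepts an electron pair into an empty or π* orbital — it is the electrophile.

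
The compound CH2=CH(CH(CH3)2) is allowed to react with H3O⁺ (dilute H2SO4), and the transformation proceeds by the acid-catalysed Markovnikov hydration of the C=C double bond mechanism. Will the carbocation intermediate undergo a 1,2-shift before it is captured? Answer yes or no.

yes

The first-formed carbocation is secondary.
The adjacent isopropyl carbon already bears 2 other carbon substituents and has a hydrogen to migrate; after a 1,2-hydride shift from that carbon the positive charge sits on a tertiary centre.
Tertiary is more stable than secondary, so the shift occurs.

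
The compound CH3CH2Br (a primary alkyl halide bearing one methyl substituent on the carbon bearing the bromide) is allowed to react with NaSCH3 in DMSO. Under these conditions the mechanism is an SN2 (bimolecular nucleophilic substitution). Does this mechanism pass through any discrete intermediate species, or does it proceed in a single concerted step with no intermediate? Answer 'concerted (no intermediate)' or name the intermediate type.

The methanethiolate nucleophile donates a lone pair from S to the α-carbon in a backside attack; simultaneously the C–Br σ-bond breaks and both of its electrons leave with Br⁻. One concerted step with inversion of configuration.
All bond changes occur in one transition state; no discrete intermediate is formed.

concerted (no intermediate)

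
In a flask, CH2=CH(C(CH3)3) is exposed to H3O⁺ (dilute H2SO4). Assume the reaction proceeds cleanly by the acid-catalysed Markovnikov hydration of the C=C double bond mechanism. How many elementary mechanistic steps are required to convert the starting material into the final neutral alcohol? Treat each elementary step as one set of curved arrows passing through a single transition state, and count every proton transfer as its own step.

Step 1: The π electrons of the C=C bond attack a proton of H3O⁺; Markovnikov addition places the new C–H on the less-substituted alkene carbon, so the positive charge ends up on the more-substituted carbon — a secondary carbocation. H2O is released.
Step 2: Carbocation rearrangement: a 1,2-methyl shift from the adjacent tert-butyl carbon converts the initially-formed secondary cation into the more stable tertiary cation.
Step 3: A lone pair on the oxygen of H2O attacks the carbocation, forming a C–O bond and an oxonium ion (a protonated alcohol).
Step 4: Proton transfer from the O–H of the oxonium ion to H2O completes the catalytic cycle and yields the alcohol.
Total: 4 elementary steps.

4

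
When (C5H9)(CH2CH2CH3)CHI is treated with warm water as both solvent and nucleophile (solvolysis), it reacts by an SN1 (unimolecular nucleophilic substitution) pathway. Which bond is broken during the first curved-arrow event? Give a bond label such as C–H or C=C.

Step 1: Ionisation: the C–I σ-bond cleaves heterolytically; both bonding electrons depart with I⁻, leaving a secondary carbocation at the α-carbon.
The bond broken in this step is the C–I bond.

C–I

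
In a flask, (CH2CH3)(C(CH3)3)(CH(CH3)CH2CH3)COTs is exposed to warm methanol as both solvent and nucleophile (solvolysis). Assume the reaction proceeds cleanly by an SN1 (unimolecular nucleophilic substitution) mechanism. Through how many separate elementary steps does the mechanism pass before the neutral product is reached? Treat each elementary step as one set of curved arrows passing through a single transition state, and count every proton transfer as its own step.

Step 1: Rate-determining heterolysis of the C–O bond gives TsO⁻ and a tertiary carbocation.
(No 1,2-shift: no single shift to an adjacent carbon would give a more stable cation.)
Step 2: A lone pair on the oxygen of CH3OH attacks the carbocation, forming a new C–O σ-bond and an oxonium ion.
Step 3: Deprotonation of the oxonium oxygen by solvent methanol yields the neutral ether.
Total: 3 elementary steps.

3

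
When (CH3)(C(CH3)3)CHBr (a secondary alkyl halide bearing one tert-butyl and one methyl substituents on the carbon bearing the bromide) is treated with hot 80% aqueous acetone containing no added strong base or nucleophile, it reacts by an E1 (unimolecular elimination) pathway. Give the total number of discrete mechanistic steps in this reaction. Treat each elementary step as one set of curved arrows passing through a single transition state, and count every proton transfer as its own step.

Step 1: Unassisted departure of Br⁻ (taking the C–Br bonding pair) generates a secondary carbocation.
Step 2: A methyl group with its bonding pair migrates from the adjacent tert-butyl carbon to the cationic centre — a 1,2-methyl shift — upgrading the secondary cation to a tertiary one.
Step 3: A water molecule (solvent) deprotonates a β-carbon; as the C–H bond breaks, those electrons form the new alkene π bond.
Total: 3 elementary steps.

3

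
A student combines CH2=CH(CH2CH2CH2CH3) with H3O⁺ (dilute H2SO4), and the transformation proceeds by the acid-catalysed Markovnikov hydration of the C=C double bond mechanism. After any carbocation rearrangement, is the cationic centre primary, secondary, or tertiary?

secondary

Step 1: Electrophilic addition begins with the π(C=C) electrons forming a bond to the proton of H3O⁺. Following Markovnikov's rule, the resulting cation is secondary. H2O is released.
No single 1,2-shift to an adjacent carbon would give a more-substituted cation, so no rearrangement occurs.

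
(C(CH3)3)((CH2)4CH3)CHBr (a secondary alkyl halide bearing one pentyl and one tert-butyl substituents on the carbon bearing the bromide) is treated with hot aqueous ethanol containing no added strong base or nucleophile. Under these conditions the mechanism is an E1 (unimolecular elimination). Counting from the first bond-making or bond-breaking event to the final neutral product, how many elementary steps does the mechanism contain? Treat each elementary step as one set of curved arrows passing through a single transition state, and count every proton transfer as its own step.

3

Step 1: The C–Br bond breaks with both electrons going to the bromide; Br⁻ leaves and a secondary carbocation remains.
Step 2: Carbocation rearrangement: a 1,2-methyl shift from the adjacent tert-butyl carbon converts the initially-formed secondary cation into the more stable tertiary cation.
Step 3: A weak base (a water (or ethanol) molecule from the solvent) removes a proton from a carbon adjacent to the cationic centre; the electrons of that C–H bond become the new π(C=C) bond, giving the alkene.
Total: 3 elementary steps.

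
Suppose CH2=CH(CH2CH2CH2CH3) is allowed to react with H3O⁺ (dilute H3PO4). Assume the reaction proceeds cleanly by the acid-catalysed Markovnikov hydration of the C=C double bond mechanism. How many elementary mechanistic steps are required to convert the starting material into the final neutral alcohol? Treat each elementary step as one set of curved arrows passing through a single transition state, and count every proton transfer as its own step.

3

Step 1: Protonation of the alkene by H3O⁺: the π bond acts as the nucleophile and picks up H⁺, giving the more stable (Markovnikov) secondary carbocation. H2O is released.
(No 1,2-shift: no single shift to an adjacent carbon would give a more stable cation.)
Step 2: A lone pair on the oxygen of H2O attacks the carbocation, forming a C–O bond and an oxonium ion (a protonated alcohol).
Step 3: H2O removes a proton from the oxonium oxygen, regenerating H3O⁺ and giving the neutral alcohol.
Total: 3 elementary steps.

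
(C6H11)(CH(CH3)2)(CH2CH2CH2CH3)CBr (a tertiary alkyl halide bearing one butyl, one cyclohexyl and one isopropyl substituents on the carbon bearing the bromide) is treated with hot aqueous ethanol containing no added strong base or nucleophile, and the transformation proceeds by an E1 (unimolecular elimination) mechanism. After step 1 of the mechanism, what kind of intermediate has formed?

tertiary carbocation

Step 1: Ionisation: the C–Br σ-bond cleaves heterolytically; both bonding electrons depart with Br⁻, leaving a tertiary carbocation at the α-carbon.
After step 1 the species present is a tertiary carbocation.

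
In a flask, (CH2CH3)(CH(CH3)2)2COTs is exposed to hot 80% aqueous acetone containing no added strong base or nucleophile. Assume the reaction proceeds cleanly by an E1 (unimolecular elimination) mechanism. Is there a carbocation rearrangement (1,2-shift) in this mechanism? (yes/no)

The first-formed carbocation is tertiary.
No single 1,2-shift to an adjacent carbon would produce a more-substituted cation than the one already present, so no rearrangement occurs.

no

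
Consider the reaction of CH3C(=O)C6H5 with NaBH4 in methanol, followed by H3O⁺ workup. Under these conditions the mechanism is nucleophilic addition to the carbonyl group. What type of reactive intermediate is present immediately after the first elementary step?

Step 1: H⁻ (delivered from BH4⁻) attacks the sp² carbonyl carbon; the C=O π bond breaks and the electrons end up as a lone pair on the alkoxide oxygen of the tetrahedral intermediate.
After step 1 the species present is a tetrahedral alkoxide intermediate.

tetrahedral alkoxide intermediate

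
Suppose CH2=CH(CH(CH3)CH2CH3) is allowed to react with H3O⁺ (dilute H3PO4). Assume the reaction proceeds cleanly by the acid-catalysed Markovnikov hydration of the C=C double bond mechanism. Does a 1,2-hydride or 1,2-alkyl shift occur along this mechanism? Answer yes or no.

yes

The first-formed carbocation is secondary.
The adjacent sec-butyl carbon already bears 2 other carbon substituents and has a hydrogen to migrate; after a 1,2-hydride shift from that carbon the positive charge sits on a tertiary centre.
Tertiary is more stable than secondary, so the shift occurs.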